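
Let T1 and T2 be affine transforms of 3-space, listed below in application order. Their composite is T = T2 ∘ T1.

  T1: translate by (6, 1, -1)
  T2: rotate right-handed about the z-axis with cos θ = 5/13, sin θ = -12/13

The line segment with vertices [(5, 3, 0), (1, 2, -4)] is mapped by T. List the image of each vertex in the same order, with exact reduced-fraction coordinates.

image vertices: (103/13, -112/13, -1), (71/13, -69/13, -5)

T1 translate by (6, 1, -1): (5, 3, 0) → (11, 4, -1); (1, 2, -4) → (7, 3, -5)
T2 rotate right-handed about the z-axis with cos θ = 5/13, sin θ = -12/13: (11, 4, -1) → (103/13, -112/13, -1); (7, 3, -5) → (71/13, -69/13, -5)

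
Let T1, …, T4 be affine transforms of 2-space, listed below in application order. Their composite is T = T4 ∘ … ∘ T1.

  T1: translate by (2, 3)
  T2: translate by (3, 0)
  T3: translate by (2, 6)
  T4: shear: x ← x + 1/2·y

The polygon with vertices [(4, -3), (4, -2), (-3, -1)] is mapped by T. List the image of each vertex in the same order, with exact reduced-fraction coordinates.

image vertices: (14, 6), (29/2, 7), (8, 8)

T1 translate by (2, 3): (4, -3) → (6, 0); (4, -2) → (6, 1); (-3, -1) → (-1, 2)
T2 translate by (3, 0): (6, 0) → (9, 0); (6, 1) → (9, 1); (-1, 2) → (2, 2)
T3 translate by (2, 6): (9, 0) → (11, 6); (9, 1) → (11, 7); (2, 2) → (4, 8)
T4 shear: x ← x + 1/2·y: (11, 6) → (14, 6); (11, 7) → (29/2, 7); (4, 8) → (8, 8)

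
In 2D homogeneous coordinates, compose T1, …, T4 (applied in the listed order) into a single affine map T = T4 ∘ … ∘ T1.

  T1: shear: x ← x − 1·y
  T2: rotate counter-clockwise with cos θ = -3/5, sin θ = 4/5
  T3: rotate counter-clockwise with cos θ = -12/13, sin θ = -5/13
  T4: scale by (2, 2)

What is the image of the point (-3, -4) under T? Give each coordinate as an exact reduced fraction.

T1 shear: x ← x − 1·y: (-3, -4) → (1, -4)
T2 rotate counter-clockwise with cos θ = -3/5, sin θ = 4/5: (1, -4) → (13/5, 16/5)
T3 rotate counter-clockwise with cos θ = -12/13, sin θ = -5/13: (13/5, 16/5) → (-76/65, -257/65)
T4 scale by (2, 2): (-76/65, -257/65) → (-152/65, -514/65)

T(p) = (-152/65, -514/65)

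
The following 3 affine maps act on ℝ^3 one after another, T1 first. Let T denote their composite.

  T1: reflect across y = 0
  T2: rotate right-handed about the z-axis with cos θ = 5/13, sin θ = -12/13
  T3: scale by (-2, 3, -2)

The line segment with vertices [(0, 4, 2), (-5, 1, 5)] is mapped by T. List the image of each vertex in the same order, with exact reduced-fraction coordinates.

image vertices: (96/13, -60/13, -4), (74/13, 165/13, -10)

T1 reflect across y = 0: (0, 4, 2) → (0, -4, 2); (-5, 1, 5) → (-5, -1, 5)
T2 rotate right-handed about the z-axis with cos θ = 5/13, sin θ = -12/13: (0, -4, 2) → (-48/13, -20/13, 2); (-5, -1, 5) → (-37/13, 55/13, 5)
T3 scale by (-2, 3, -2): (-48/13, -20/13, 2) → (96/13, -60/13, -4); (-37/13, 55/13, 5) → (74/13, 165/13, -10)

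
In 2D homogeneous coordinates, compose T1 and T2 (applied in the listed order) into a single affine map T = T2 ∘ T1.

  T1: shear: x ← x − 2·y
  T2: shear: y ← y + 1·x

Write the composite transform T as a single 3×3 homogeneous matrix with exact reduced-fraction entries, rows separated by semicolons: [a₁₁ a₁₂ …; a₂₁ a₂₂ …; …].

T = [1 -2 0; 1 -1 0; 0 0 1]

T1 = [1 -2 0; 0 1 0; 0 0 1]
T2·T1 = [1 -2 0; 1 -1 0; 0 0 1]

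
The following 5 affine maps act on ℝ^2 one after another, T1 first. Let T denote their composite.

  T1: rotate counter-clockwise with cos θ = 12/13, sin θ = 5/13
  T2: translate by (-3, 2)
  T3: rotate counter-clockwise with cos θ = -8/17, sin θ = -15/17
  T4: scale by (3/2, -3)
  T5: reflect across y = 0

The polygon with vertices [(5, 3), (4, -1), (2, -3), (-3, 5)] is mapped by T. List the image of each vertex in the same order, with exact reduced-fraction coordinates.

image vertices: (3771/442, -2358/221), (597/221, -1446/221), (0, 0), (5595/442, 2796/221)

T1 rotate counter-clockwise with cos θ = 12/13, sin θ = 5/13: (5, 3) → (45/13, 61/13); (4, -1) → (53/13, 8/13); (2, -3) → (3, -2); (-3, 5) → (-61/13, 45/13)
T2 translate by (-3, 2): (45/13, 61/13) → (6/13, 87/13); (53/13, 8/13) → (14/13, 34/13); (3, -2) → (0, 0); (-61/13, 45/13) → (-100/13, 71/13)
T3 rotate counter-clockwise with cos θ = -8/17, sin θ = -15/17: (6/13, 87/13) → (1257/221, -786/221); (14/13, 34/13) → (398/221, -482/221); (0, 0) → (0, 0); (-100/13, 71/13) → (1865/221, 932/221)
T4 scale by (3/2, -3): (1257/221, -786/221) → (3771/442, 2358/221); (398/221, -482/221) → (597/221, 1446/221); (0, 0) → (0, 0); (1865/221, 932/221) → (5595/442, -2796/221)
T5 reflect across y = 0: (3771/442, 2358/221) → (3771/442, -2358/221); (597/221, 1446/221) → (597/221, -1446/221); (0, 0) → (0, 0); (5595/442, -2796/221) → (5595/442, 2796/221)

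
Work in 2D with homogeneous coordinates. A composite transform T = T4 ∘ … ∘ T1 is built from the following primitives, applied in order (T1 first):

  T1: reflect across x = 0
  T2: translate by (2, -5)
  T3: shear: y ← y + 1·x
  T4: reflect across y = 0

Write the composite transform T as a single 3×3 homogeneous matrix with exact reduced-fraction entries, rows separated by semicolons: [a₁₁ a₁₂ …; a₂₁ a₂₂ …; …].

T = [-1 0 2; 1 -1 3; 0 0 1]

T1 = [-1 0 0; 0 1 0; 0 0 1]
T2·T1 = [-1 0 2; 0 1 -5; 0 0 1]
T3·…·T1 = [-1 0 2; -1 1 -3; 0 0 1]
T4·…·T1 = [-1 0 2; 1 -1 3; 0 0 1]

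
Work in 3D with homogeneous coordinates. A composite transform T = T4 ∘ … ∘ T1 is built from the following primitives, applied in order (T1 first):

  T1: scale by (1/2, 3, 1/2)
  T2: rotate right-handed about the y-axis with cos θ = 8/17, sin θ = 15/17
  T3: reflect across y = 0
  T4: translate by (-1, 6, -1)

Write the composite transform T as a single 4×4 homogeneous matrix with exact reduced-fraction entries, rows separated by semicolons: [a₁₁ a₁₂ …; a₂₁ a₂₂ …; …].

T1 = [1/2 0 0 0; 0 3 0 0; 0 0 1/2 0; 0 0 0 1]
T2·T1 = [4/17 0 15/34 0; 0 3 0 0; -15/34 0 4/17 0; 0 0 0 1]
T3·…·T1 = [4/17 0 15/34 0; 0 -3 0 0; -15/34 0 4/17 0; 0 0 0 1]
T4·…·T1 = [4/17 0 15/34 -1; 0 -3 0 6; -15/34 0 4/17 -1; 0 0 0 1]

T = [4/17 0 15/34 -1; 0 -3 0 6; -15/34 0 4/17 -1; 0 0 0 1]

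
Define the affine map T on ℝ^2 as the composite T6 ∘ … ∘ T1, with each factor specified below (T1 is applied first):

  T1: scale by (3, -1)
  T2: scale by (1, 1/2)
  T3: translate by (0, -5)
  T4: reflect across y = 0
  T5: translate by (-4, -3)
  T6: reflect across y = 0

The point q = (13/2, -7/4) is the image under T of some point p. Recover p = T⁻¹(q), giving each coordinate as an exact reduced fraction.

p = (7/2, -1/2)

T1 = [3 0 0; 0 -1 0; 0 0 1]
T2·T1 = [3 0 0; 0 -1/2 0; 0 0 1]
T3·…·T1 = [3 0 0; 0 -1/2 -5; 0 0 1]
T4·…·T1 = [3 0 0; 0 1/2 5; 0 0 1]
T5·…·T1 = [3 0 -4; 0 1/2 2; 0 0 1]
T6·…·T1 = [3 0 -4; 0 -1/2 -2; 0 0 1]
det M = -3/2; M⁻¹ = [1/3 0 4/3; 0 -2 -4; 0 0 1]
M⁻¹ · (13/2, -7/4)ᵀ = (7/2, -1/2)ᵀ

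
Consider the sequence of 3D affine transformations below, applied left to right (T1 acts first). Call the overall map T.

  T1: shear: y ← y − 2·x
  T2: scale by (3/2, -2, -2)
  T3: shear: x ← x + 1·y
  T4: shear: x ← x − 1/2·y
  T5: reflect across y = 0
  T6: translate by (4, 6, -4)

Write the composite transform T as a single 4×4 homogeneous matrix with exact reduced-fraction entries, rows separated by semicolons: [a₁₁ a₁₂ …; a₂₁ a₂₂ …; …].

T1 = [1 0 0 0; -2 1 0 0; 0 0 1 0; 0 0 0 1]
T2·T1 = [3/2 0 0 0; 4 -2 0 0; 0 0 -2 0; 0 0 0 1]
T3·…·T1 = [11/2 -2 0 0; 4 -2 0 0; 0 0 -2 0; 0 0 0 1]
T4·…·T1 = [7/2 -1 0 0; 4 -2 0 0; 0 0 -2 0; 0 0 0 1]
T5·…·T1 = [7/2 -1 0 0; -4 2 0 0; 0 0 -2 0; 0 0 0 1]
T6·…·T1 = [7/2 -1 0 4; -4 2 0 6; 0 0 -2 -4; 0 0 0 1]

T = [7/2 -1 0 4; -4 2 0 6; 0 0 -2 -4; 0 0 0 1]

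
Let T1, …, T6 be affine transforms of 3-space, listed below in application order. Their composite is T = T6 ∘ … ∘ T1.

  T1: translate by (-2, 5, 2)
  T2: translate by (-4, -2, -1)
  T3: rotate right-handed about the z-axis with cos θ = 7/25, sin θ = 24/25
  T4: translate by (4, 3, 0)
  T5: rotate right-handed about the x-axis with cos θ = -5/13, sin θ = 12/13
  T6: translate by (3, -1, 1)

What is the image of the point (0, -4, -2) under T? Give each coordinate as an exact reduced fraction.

T1 translate by (-2, 5, 2): (0, -4, -2) → (-2, 1, 0)
T2 translate by (-4, -2, -1): (-2, 1, 0) → (-6, -1, -1)
T3 rotate right-handed about the z-axis with cos θ = 7/25, sin θ = 24/25: (-6, -1, -1) → (-18/25, -151/25, -1)
T4 translate by (4, 3, 0): (-18/25, -151/25, -1) → (82/25, -76/25, -1)
T5 rotate right-handed about the x-axis with cos θ = -5/13, sin θ = 12/13: (82/25, -76/25, -1) → (82/25, 136/65, -787/325)
T6 translate by (3, -1, 1): (82/25, 136/65, -787/325) → (157/25, 71/65, -462/325)

T(p) = (157/25, 71/65, -462/325)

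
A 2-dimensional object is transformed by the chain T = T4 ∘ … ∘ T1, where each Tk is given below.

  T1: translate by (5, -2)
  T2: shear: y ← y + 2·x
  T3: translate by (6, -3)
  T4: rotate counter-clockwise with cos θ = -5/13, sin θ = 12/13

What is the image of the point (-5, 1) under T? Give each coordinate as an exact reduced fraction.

T1 translate by (5, -2): (-5, 1) → (0, -1)
T2 shear: y ← y + 2·x: (0, -1) → (0, -1)
T3 translate by (6, -3): (0, -1) → (6, -4)
T4 rotate counter-clockwise with cos θ = -5/13, sin θ = 12/13: (6, -4) → (18/13, 92/13)

T(p) = (18/13, 92/13)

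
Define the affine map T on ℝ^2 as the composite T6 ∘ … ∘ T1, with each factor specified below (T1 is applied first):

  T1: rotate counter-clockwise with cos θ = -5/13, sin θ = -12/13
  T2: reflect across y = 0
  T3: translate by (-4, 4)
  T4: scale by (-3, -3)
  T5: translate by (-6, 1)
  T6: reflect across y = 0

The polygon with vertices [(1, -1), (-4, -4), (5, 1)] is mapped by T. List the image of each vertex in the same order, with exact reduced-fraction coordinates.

T1 rotate counter-clockwise with cos θ = -5/13, sin θ = -12/13: (1, -1) → (-17/13, -7/13); (-4, -4) → (-28/13, 68/13); (5, 1) → (-1, -5)
T2 reflect across y = 0: (-17/13, -7/13) → (-17/13, 7/13); (-28/13, 68/13) → (-28/13, -68/13); (-1, -5) → (-1, 5)
T3 translate by (-4, 4): (-17/13, 7/13) → (-69/13, 59/13); (-28/13, -68/13) → (-80/13, -16/13); (-1, 5) → (-5, 9)
T4 scale by (-3, -3): (-69/13, 59/13) → (207/13, -177/13); (-80/13, -16/13) → (240/13, 48/13); (-5, 9) → (15, -27)
T5 translate by (-6, 1): (207/13, -177/13) → (129/13, -164/13); (240/13, 48/13) → (162/13, 61/13); (15, -27) → (9, -26)
T6 reflect across y = 0: (129/13, -164/13) → (129/13, 164/13); (162/13, 61/13) → (162/13, -61/13); (9, -26) → (9, 26)

image vertices: (129/13, 164/13), (162/13, -61/13), (9, 26)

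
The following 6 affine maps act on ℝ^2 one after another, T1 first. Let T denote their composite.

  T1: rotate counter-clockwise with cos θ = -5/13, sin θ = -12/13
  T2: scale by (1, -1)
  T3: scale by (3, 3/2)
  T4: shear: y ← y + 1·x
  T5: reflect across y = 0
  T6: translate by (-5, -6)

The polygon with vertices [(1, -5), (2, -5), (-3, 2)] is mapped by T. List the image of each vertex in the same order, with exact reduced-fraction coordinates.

T1 rotate counter-clockwise with cos θ = -5/13, sin θ = -12/13: (1, -5) → (-5, 1); (2, -5) → (-70/13, 1/13); (-3, 2) → (3, 2)
T2 scale by (1, -1): (-5, 1) → (-5, -1); (-70/13, 1/13) → (-70/13, -1/13); (3, 2) → (3, -2)
T3 scale by (3, 3/2): (-5, -1) → (-15, -3/2); (-70/13, -1/13) → (-210/13, -3/26); (3, -2) → (9, -3)
T4 shear: y ← y + 1·x: (-15, -3/2) → (-15, -33/2); (-210/13, -3/26) → (-210/13, -423/26); (9, -3) → (9, 6)
T5 reflect across y = 0: (-15, -33/2) → (-15, 33/2); (-210/13, -423/26) → (-210/13, 423/26); (9, 6) → (9, -6)
T6 translate by (-5, -6): (-15, 33/2) → (-20, 21/2); (-210/13, 423/26) → (-275/13, 267/26); (9, -6) → (4, -12)

image vertices: (-20, 21/2), (-275/13, 267/26), (4, -12)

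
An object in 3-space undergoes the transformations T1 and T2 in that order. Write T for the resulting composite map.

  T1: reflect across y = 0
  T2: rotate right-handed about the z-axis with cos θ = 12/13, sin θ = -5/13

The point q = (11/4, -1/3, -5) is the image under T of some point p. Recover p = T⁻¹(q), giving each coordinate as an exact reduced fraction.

p = (8/3, -3/4, -5)

T1 = [1 0 0 0; 0 -1 0 0; 0 0 1 0; 0 0 0 1]
T2·T1 = [12/13 -5/13 0 0; -5/13 -12/13 0 0; 0 0 1 0; 0 0 0 1]
det M = -1; M⁻¹ = [12/13 -5/13 0 0; -5/13 -12/13 0 0; 0 0 1 0; 0 0 0 1]
M⁻¹ · (11/4, -1/3, -5)ᵀ = (8/3, -3/4, -5)ᵀ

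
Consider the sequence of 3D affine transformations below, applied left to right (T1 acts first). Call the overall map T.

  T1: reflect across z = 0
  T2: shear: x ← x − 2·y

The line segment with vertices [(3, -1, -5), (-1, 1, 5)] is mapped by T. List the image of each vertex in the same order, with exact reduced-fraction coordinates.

image vertices: (5, -1, 5), (-3, 1, -5)

T1 reflect across z = 0: (3, -1, -5) → (3, -1, 5); (-1, 1, 5) → (-1, 1, -5)
T2 shear: x ← x − 2·y: (3, -1, 5) → (5, -1, 5); (-1, 1, -5) → (-3, 1, -5)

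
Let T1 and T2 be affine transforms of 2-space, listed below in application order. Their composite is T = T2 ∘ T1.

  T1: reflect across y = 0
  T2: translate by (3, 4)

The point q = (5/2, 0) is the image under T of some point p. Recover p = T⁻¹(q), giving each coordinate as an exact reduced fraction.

p = (-1/2, 4)

T1 = [1 0 0; 0 -1 0; 0 0 1]
T2·T1 = [1 0 3; 0 -1 4; 0 0 1]
det M = -1; M⁻¹ = [1 0 -3; 0 -1 4; 0 0 1]
M⁻¹ · (5/2, 0)ᵀ = (-1/2, 4)ᵀ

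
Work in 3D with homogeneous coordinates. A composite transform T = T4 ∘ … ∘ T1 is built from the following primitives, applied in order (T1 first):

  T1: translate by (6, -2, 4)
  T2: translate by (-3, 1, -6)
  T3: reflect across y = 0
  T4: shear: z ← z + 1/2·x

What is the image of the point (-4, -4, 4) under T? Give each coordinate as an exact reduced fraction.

T1 translate by (6, -2, 4): (-4, -4, 4) → (2, -6, 8)
T2 translate by (-3, 1, -6): (2, -6, 8) → (-1, -5, 2)
T3 reflect across y = 0: (-1, -5, 2) → (-1, 5, 2)
T4 shear: z ← z + 1/2·x: (-1, 5, 2) → (-1, 5, 3/2)

T(p) = (-1, 5, 3/2)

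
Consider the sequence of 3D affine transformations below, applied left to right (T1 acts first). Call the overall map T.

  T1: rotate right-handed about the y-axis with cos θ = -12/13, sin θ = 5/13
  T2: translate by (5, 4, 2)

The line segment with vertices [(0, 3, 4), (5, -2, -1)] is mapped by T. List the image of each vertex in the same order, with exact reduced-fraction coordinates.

image vertices: (85/13, 7, -22/13), (0, 2, 1)

T1 rotate right-handed about the y-axis with cos θ = -12/13, sin θ = 5/13: (0, 3, 4) → (20/13, 3, -48/13); (5, -2, -1) → (-5, -2, -1)
T2 translate by (5, 4, 2): (20/13, 3, -48/13) → (85/13, 7, -22/13); (-5, -2, -1) → (0, 2, 1)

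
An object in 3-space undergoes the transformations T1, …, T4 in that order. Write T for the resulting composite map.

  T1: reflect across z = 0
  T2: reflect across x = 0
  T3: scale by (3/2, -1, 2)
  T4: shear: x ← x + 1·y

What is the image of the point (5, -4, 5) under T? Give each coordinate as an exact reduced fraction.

T(p) = (-7/2, 4, -10)

T1 reflect across z = 0: (5, -4, 5) → (5, -4, -5)
T2 reflect across x = 0: (5, -4, -5) → (-5, -4, -5)
T3 scale by (3/2, -1, 2): (-5, -4, -5) → (-15/2, 4, -10)
T4 shear: x ← x + 1·y: (-15/2, 4, -10) → (-7/2, 4, -10)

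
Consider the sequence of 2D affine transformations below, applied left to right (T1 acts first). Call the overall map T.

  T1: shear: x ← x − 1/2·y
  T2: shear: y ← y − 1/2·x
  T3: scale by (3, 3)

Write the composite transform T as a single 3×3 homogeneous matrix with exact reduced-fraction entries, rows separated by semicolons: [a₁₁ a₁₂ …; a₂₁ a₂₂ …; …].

T1 = [1 -1/2 0; 0 1 0; 0 0 1]
T2·T1 = [1 -1/2 0; -1/2 5/4 0; 0 0 1]
T3·…·T1 = [3 -3/2 0; -3/2 15/4 0; 0 0 1]

T = [3 -3/2 0; -3/2 15/4 0; 0 0 1]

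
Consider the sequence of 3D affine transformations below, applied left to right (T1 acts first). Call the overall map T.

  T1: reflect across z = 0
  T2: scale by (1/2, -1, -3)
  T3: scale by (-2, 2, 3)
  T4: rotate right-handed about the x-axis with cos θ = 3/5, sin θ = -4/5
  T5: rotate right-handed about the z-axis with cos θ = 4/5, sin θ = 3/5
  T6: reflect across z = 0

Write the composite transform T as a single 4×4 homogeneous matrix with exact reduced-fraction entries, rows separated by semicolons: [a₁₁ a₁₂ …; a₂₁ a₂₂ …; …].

T = [-4/5 18/25 -108/25 0; -3/5 -24/25 144/25 0; 0 -8/5 -27/5 0; 0 0 0 1]

T1 = [1 0 0 0; 0 1 0 0; 0 0 -1 0; 0 0 0 1]
T2·T1 = [1/2 0 0 0; 0 -1 0 0; 0 0 3 0; 0 0 0 1]
T3·…·T1 = [-1 0 0 0; 0 -2 0 0; 0 0 9 0; 0 0 0 1]
T4·…·T1 = [-1 0 0 0; 0 -6/5 36/5 0; 0 8/5 27/5 0; 0 0 0 1]
T5·…·T1 = [-4/5 18/25 -108/25 0; -3/5 -24/25 144/25 0; 0 8/5 27/5 0; 0 0 0 1]
T6·…·T1 = [-4/5 18/25 -108/25 0; -3/5 -24/25 144/25 0; 0 -8/5 -27/5 0; 0 0 0 1]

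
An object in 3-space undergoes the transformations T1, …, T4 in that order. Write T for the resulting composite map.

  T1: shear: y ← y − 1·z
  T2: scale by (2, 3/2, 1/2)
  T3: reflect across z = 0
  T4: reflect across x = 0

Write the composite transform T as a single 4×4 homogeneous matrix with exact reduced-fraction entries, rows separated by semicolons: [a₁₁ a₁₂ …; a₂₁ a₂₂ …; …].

T1 = [1 0 0 0; 0 1 -1 0; 0 0 1 0; 0 0 0 1]
T2·T1 = [2 0 0 0; 0 3/2 -3/2 0; 0 0 1/2 0; 0 0 0 1]
T3·…·T1 = [2 0 0 0; 0 3/2 -3/2 0; 0 0 -1/2 0; 0 0 0 1]
T4·…·T1 = [-2 0 0 0; 0 3/2 -3/2 0; 0 0 -1/2 0; 0 0 0 1]

T = [-2 0 0 0; 0 3/2 -3/2 0; 0 0 -1/2 0; 0 0 0 1]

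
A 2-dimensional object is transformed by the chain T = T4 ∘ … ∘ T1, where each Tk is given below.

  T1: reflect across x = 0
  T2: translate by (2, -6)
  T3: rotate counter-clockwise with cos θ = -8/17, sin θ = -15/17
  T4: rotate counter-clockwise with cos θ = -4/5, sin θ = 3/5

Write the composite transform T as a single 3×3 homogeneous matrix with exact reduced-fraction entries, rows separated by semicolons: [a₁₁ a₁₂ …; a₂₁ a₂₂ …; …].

T = [-77/85 -36/85 74/17; -36/85 77/85 -78/17; 0 0 1]

T1 = [-1 0 0; 0 1 0; 0 0 1]
T2·T1 = [-1 0 2; 0 1 -6; 0 0 1]
T3·…·T1 = [8/17 15/17 -106/17; 15/17 -8/17 18/17; 0 0 1]
T4·…·T1 = [-77/85 -36/85 74/17; -36/85 77/85 -78/17; 0 0 1]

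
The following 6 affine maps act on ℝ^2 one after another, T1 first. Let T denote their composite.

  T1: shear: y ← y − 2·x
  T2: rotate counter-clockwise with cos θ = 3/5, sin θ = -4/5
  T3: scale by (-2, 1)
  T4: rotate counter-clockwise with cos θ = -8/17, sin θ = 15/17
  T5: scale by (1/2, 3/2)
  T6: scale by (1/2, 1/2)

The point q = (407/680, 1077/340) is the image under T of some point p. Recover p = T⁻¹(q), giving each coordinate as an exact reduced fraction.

p = (5/2, 3/2)

T1 = [1 0 0; -2 1 0; 0 0 1]
T2·T1 = [-1 4/5 0; -2 3/5 0; 0 0 1]
T3·…·T1 = [2 -8/5 0; -2 3/5 0; 0 0 1]
T4·…·T1 = [14/17 19/85 0; 46/17 -144/85 0; 0 0 1]
T5·…·T1 = [7/17 19/170 0; 69/17 -216/85 0; 0 0 1]
T6·…·T1 = [7/34 19/340 0; 69/34 -108/85 0; 0 0 1]
det M = -3/8; M⁻¹ = [288/85 38/255 0; 92/17 -28/51 0; 0 0 1]
M⁻¹ · (407/680, 1077/340)ᵀ = (5/2, 3/2)ᵀ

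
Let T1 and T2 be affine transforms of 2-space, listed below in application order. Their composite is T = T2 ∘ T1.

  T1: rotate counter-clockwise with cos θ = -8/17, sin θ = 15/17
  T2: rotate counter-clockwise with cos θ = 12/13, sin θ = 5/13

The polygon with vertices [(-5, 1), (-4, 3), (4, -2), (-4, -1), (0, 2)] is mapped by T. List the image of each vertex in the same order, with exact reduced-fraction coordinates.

image vertices: (55/17, -67/17), (264/221, -1073/221), (-404/221, 902/221), (824/221, -389/221), (-280/221, -342/221)

T1 rotate counter-clockwise with cos θ = -8/17, sin θ = 15/17: (-5, 1) → (25/17, -83/17); (-4, 3) → (-13/17, -84/17); (4, -2) → (-2/17, 76/17); (-4, -1) → (47/17, -52/17); (0, 2) → (-30/17, -16/17)
T2 rotate counter-clockwise with cos θ = 12/13, sin θ = 5/13: (25/17, -83/17) → (55/17, -67/17); (-13/17, -84/17) → (264/221, -1073/221); (-2/17, 76/17) → (-404/221, 902/221); (47/17, -52/17) → (824/221, -389/221); (-30/17, -16/17) → (-280/221, -342/221)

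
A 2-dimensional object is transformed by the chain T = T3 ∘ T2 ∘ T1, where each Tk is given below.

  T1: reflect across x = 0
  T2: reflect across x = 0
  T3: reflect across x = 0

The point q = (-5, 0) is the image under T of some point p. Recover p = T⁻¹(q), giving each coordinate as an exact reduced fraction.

p = (5, 0)

T1 = [-1 0 0; 0 1 0; 0 0 1]
T2·T1 = [1 0 0; 0 1 0; 0 0 1]
T3·…·T1 = [-1 0 0; 0 1 0; 0 0 1]
det M = -1; M⁻¹ = [-1 0 0; 0 1 0; 0 0 1]
M⁻¹ · (-5, 0)ᵀ = (5, 0)ᵀ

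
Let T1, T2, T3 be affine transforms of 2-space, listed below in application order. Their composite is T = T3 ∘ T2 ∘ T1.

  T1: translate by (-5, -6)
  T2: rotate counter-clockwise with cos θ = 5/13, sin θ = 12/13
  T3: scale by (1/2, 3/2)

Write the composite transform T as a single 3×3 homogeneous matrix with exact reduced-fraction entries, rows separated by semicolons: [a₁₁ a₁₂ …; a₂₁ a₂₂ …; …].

T = [5/26 -6/13 47/26; 18/13 15/26 -135/13; 0 0 1]

T1 = [1 0 -5; 0 1 -6; 0 0 1]
T2·T1 = [5/13 -12/13 47/13; 12/13 5/13 -90/13; 0 0 1]
T3·…·T1 = [5/26 -6/13 47/26; 18/13 15/26 -135/13; 0 0 1]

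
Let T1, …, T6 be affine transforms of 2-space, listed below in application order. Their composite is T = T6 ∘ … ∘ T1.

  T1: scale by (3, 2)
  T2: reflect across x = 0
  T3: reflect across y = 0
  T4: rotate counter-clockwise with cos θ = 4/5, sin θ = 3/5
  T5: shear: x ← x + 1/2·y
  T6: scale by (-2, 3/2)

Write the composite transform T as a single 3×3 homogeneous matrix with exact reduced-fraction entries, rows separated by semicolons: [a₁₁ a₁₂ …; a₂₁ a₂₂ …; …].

T1 = [3 0 0; 0 2 0; 0 0 1]
T2·T1 = [-3 0 0; 0 2 0; 0 0 1]
T3·…·T1 = [-3 0 0; 0 -2 0; 0 0 1]
T4·…·T1 = [-12/5 6/5 0; -9/5 -8/5 0; 0 0 1]
T5·…·T1 = [-33/10 2/5 0; -9/5 -8/5 0; 0 0 1]
T6·…·T1 = [33/5 -4/5 0; -27/10 -12/5 0; 0 0 1]

T = [33/5 -4/5 0; -27/10 -12/5 0; 0 0 1]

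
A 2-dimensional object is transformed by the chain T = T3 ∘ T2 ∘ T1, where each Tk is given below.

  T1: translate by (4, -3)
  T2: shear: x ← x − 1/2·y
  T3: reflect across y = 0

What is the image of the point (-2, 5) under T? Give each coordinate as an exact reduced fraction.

T(p) = (1, -2)

T1 translate by (4, -3): (-2, 5) → (2, 2)
T2 shear: x ← x − 1/2·y: (2, 2) → (1, 2)
T3 reflect across y = 0: (1, 2) → (1, -2)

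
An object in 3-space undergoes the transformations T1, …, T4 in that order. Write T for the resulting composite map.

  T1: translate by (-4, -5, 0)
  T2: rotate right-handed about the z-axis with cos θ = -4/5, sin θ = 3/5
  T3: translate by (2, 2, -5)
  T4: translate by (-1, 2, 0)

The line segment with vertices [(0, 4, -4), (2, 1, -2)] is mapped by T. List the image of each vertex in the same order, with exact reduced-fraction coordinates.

image vertices: (24/5, 12/5, -9), (5, 6, -7)

T1 translate by (-4, -5, 0): (0, 4, -4) → (-4, -1, -4); (2, 1, -2) → (-2, -4, -2)
T2 rotate right-handed about the z-axis with cos θ = -4/5, sin θ = 3/5: (-4, -1, -4) → (19/5, -8/5, -4); (-2, -4, -2) → (4, 2, -2)
T3 translate by (2, 2, -5): (19/5, -8/5, -4) → (29/5, 2/5, -9); (4, 2, -2) → (6, 4, -7)
T4 translate by (-1, 2, 0): (29/5, 2/5, -9) → (24/5, 12/5, -9); (6, 4, -7) → (5, 6, -7)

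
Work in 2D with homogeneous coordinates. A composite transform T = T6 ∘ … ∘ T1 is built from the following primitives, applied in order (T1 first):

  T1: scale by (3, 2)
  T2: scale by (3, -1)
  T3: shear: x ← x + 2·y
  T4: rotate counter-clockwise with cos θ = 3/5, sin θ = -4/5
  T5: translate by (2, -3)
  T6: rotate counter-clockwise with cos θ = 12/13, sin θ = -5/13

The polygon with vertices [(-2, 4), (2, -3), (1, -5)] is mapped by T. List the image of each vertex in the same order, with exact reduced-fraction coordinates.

image vertices: (-1003/65, 1784/65), (903/65, -2024/65), (1139/65, -1897/65)

T1 scale by (3, 2): (-2, 4) → (-6, 8); (2, -3) → (6, -6); (1, -5) → (3, -10)
T2 scale by (3, -1): (-6, 8) → (-18, -8); (6, -6) → (18, 6); (3, -10) → (9, 10)
T3 shear: x ← x + 2·y: (-18, -8) → (-34, -8); (18, 6) → (30, 6); (9, 10) → (29, 10)
T4 rotate counter-clockwise with cos θ = 3/5, sin θ = -4/5: (-34, -8) → (-134/5, 112/5); (30, 6) → (114/5, -102/5); (29, 10) → (127/5, -86/5)
T5 translate by (2, -3): (-134/5, 112/5) → (-124/5, 97/5); (114/5, -102/5) → (124/5, -117/5); (127/5, -86/5) → (137/5, -101/5)
T6 rotate counter-clockwise with cos θ = 12/13, sin θ = -5/13: (-124/5, 97/5) → (-1003/65, 1784/65); (124/5, -117/5) → (903/65, -2024/65); (137/5, -101/5) → (1139/65, -1897/65)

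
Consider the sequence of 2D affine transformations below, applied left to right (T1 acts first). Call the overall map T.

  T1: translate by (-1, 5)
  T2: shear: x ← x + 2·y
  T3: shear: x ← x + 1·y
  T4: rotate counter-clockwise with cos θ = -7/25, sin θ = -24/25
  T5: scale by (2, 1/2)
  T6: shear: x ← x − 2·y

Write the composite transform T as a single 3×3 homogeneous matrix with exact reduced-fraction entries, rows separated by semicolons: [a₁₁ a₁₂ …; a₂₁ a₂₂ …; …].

T1 = [1 0 -1; 0 1 5; 0 0 1]
T2·T1 = [1 2 9; 0 1 5; 0 0 1]
T3·…·T1 = [1 3 14; 0 1 5; 0 0 1]
T4·…·T1 = [-7/25 3/25 22/25; -24/25 -79/25 -371/25; 0 0 1]
T5·…·T1 = [-14/25 6/25 44/25; -12/25 -79/50 -371/50; 0 0 1]
T6·…·T1 = [2/5 17/5 83/5; -12/25 -79/50 -371/50; 0 0 1]

T = [2/5 17/5 83/5; -12/25 -79/50 -371/50; 0 0 1]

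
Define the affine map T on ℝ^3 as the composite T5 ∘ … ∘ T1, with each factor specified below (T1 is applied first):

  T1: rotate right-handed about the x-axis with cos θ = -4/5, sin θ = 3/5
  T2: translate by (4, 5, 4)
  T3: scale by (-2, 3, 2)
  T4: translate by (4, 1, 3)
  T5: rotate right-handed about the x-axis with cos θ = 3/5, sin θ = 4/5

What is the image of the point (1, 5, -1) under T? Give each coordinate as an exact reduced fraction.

T(p) = (-6, -57/5, 79/5)

T1 rotate right-handed about the x-axis with cos θ = -4/5, sin θ = 3/5: (1, 5, -1) → (1, -17/5, 19/5)
T2 translate by (4, 5, 4): (1, -17/5, 19/5) → (5, 8/5, 39/5)
T3 scale by (-2, 3, 2): (5, 8/5, 39/5) → (-10, 24/5, 78/5)
T4 translate by (4, 1, 3): (-10, 24/5, 78/5) → (-6, 29/5, 93/5)
T5 rotate right-handed about the x-axis with cos θ = 3/5, sin θ = 4/5: (-6, 29/5, 93/5) → (-6, -57/5, 79/5)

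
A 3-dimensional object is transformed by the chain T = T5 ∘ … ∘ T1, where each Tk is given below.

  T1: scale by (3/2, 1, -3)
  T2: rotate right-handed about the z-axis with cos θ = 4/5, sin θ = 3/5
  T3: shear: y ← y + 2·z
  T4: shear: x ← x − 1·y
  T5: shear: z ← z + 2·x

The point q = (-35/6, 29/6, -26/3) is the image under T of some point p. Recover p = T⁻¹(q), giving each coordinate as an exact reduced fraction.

T1 = [3/2 0 0 0; 0 1 0 0; 0 0 -3 0; 0 0 0 1]
T2·T1 = [6/5 -3/5 0 0; 9/10 4/5 0 0; 0 0 -3 0; 0 0 0 1]
T3·…·T1 = [6/5 -3/5 0 0; 9/10 4/5 -6 0; 0 0 -3 0; 0 0 0 1]
T4·…·T1 = [3/10 -7/5 6 0; 9/10 4/5 -6 0; 0 0 -3 0; 0 0 0 1]
T5·…·T1 = [3/10 -7/5 6 0; 9/10 4/5 -6 0; 3/5 -14/5 9 0; 0 0 0 1]
det M = -9/2; M⁻¹ = [32/15 14/15 -4/5 0; 13/5 1/5 -8/5 0; 2/3 0 -1/3 0; 0 0 0 1]
M⁻¹ · (-35/6, 29/6, -26/3)ᵀ = (-1, -1/3, -1)ᵀ

p = (-1, -1/3, -1)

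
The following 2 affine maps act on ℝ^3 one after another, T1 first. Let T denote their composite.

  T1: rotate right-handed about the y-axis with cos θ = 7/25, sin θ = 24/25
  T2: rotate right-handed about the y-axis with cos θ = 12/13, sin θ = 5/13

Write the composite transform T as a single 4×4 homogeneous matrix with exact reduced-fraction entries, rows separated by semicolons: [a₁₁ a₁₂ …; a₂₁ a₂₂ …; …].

T = [-36/325 0 323/325 0; 0 1 0 0; -323/325 0 -36/325 0; 0 0 0 1]

T1 = [7/25 0 24/25 0; 0 1 0 0; -24/25 0 7/25 0; 0 0 0 1]
T2·T1 = [-36/325 0 323/325 0; 0 1 0 0; -323/325 0 -36/325 0; 0 0 0 1]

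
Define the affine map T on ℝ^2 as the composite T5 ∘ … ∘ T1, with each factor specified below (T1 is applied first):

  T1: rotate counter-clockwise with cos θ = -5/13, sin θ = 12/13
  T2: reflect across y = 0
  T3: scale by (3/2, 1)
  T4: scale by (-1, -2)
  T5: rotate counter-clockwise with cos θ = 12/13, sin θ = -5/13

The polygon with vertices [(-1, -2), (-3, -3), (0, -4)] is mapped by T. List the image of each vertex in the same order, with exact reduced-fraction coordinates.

T1 rotate counter-clockwise with cos θ = -5/13, sin θ = 12/13: (-1, -2) → (29/13, -2/13); (-3, -3) → (51/13, -21/13); (0, -4) → (48/13, 20/13)
T2 reflect across y = 0: (29/13, -2/13) → (29/13, 2/13); (51/13, -21/13) → (51/13, 21/13); (48/13, 20/13) → (48/13, -20/13)
T3 scale by (3/2, 1): (29/13, 2/13) → (87/26, 2/13); (51/13, 21/13) → (153/26, 21/13); (48/13, -20/13) → (72/13, -20/13)
T4 scale by (-1, -2): (87/26, 2/13) → (-87/26, -4/13); (153/26, 21/13) → (-153/26, -42/13); (72/13, -20/13) → (-72/13, 40/13)
T5 rotate counter-clockwise with cos θ = 12/13, sin θ = -5/13: (-87/26, -4/13) → (-542/169, 339/338); (-153/26, -42/13) → (-1128/169, -243/338); (-72/13, 40/13) → (-664/169, 840/169)

image vertices: (-542/169, 339/338), (-1128/169, -243/338), (-664/169, 840/169)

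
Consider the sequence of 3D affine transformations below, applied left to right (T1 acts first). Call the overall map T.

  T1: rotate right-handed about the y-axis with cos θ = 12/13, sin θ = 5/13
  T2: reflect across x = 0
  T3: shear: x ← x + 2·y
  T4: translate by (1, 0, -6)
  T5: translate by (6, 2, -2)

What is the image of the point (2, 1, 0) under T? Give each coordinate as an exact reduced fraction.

T(p) = (93/13, 3, -114/13)

T1 rotate right-handed about the y-axis with cos θ = 12/13, sin θ = 5/13: (2, 1, 0) → (24/13, 1, -10/13)
T2 reflect across x = 0: (24/13, 1, -10/13) → (-24/13, 1, -10/13)
T3 shear: x ← x + 2·y: (-24/13, 1, -10/13) → (2/13, 1, -10/13)
T4 translate by (1, 0, -6): (2/13, 1, -10/13) → (15/13, 1, -88/13)
T5 translate by (6, 2, -2): (15/13, 1, -88/13) → (93/13, 3, -114/13)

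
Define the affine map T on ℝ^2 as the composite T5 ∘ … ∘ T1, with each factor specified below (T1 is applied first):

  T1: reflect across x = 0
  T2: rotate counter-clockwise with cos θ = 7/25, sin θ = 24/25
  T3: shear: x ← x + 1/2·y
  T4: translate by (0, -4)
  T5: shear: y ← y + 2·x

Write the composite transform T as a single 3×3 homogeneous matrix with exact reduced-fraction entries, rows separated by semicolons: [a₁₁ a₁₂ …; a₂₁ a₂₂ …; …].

T = [-19/25 -41/50 0; -62/25 -34/25 -4; 0 0 1]

T1 = [-1 0 0; 0 1 0; 0 0 1]
T2·T1 = [-7/25 -24/25 0; -24/25 7/25 0; 0 0 1]
T3·…·T1 = [-19/25 -41/50 0; -24/25 7/25 0; 0 0 1]
T4·…·T1 = [-19/25 -41/50 0; -24/25 7/25 -4; 0 0 1]
T5·…·T1 = [-19/25 -41/50 0; -62/25 -34/25 -4; 0 0 1]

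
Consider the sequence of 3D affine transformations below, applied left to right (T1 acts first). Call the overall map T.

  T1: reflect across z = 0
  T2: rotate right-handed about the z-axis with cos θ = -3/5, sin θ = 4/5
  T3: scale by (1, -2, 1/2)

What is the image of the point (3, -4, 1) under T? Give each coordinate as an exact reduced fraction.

T(p) = (7/5, -48/5, -1/2)

T1 reflect across z = 0: (3, -4, 1) → (3, -4, -1)
T2 rotate right-handed about the z-axis with cos θ = -3/5, sin θ = 4/5: (3, -4, -1) → (7/5, 24/5, -1)
T3 scale by (1, -2, 1/2): (7/5, 24/5, -1) → (7/5, -48/5, -1/2)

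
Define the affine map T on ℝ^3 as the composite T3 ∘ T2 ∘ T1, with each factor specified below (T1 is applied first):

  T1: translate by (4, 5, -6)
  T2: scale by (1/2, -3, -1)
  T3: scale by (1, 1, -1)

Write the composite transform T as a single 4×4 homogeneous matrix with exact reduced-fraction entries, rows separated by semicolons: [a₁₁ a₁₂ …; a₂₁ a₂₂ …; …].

T1 = [1 0 0 4; 0 1 0 5; 0 0 1 -6; 0 0 0 1]
T2·T1 = [1/2 0 0 2; 0 -3 0 -15; 0 0 -1 6; 0 0 0 1]
T3·…·T1 = [1/2 0 0 2; 0 -3 0 -15; 0 0 1 -6; 0 0 0 1]

T = [1/2 0 0 2; 0 -3 0 -15; 0 0 1 -6; 0 0 0 1]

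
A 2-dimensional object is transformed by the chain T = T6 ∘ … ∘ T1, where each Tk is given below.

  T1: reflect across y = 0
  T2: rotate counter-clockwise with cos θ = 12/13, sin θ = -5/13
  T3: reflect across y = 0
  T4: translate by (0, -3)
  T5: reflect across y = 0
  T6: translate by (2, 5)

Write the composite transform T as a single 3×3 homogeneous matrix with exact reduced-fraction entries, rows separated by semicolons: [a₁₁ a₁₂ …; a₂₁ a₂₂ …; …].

T1 = [1 0 0; 0 -1 0; 0 0 1]
T2·T1 = [12/13 -5/13 0; -5/13 -12/13 0; 0 0 1]
T3·…·T1 = [12/13 -5/13 0; 5/13 12/13 0; 0 0 1]
T4·…·T1 = [12/13 -5/13 0; 5/13 12/13 -3; 0 0 1]
T5·…·T1 = [12/13 -5/13 0; -5/13 -12/13 3; 0 0 1]
T6·…·T1 = [12/13 -5/13 2; -5/13 -12/13 8; 0 0 1]

T = [12/13 -5/13 2; -5/13 -12/13 8; 0 0 1]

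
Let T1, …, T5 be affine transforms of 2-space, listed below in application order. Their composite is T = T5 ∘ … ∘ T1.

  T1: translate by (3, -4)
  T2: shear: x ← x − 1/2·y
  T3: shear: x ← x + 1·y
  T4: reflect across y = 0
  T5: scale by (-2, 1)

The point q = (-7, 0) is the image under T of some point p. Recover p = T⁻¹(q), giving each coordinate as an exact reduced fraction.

p = (1/2, 4)

T1 = [1 0 3; 0 1 -4; 0 0 1]
T2·T1 = [1 -1/2 5; 0 1 -4; 0 0 1]
T3·…·T1 = [1 1/2 1; 0 1 -4; 0 0 1]
T4·…·T1 = [1 1/2 1; 0 -1 4; 0 0 1]
T5·…·T1 = [-2 -1 -2; 0 -1 4; 0 0 1]
det M = 2; M⁻¹ = [-1/2 1/2 -3; 0 -1 4; 0 0 1]
M⁻¹ · (-7, 0)ᵀ = (1/2, 4)ᵀ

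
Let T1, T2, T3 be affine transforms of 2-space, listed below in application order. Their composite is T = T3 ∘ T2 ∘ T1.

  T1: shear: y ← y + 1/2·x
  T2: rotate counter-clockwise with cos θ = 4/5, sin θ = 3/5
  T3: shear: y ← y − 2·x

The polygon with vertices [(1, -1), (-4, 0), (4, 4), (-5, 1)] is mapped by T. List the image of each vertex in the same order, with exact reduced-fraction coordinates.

image vertices: (11/10, -2), (-2, 0), (-2/5, 8), (-31/10, 2)

T1 shear: y ← y + 1/2·x: (1, -1) → (1, -1/2); (-4, 0) → (-4, -2); (4, 4) → (4, 6); (-5, 1) → (-5, -3/2)
T2 rotate counter-clockwise with cos θ = 4/5, sin θ = 3/5: (1, -1/2) → (11/10, 1/5); (-4, -2) → (-2, -4); (4, 6) → (-2/5, 36/5); (-5, -3/2) → (-31/10, -21/5)
T3 shear: y ← y − 2·x: (11/10, 1/5) → (11/10, -2); (-2, -4) → (-2, 0); (-2/5, 36/5) → (-2/5, 8); (-31/10, -21/5) → (-31/10, 2)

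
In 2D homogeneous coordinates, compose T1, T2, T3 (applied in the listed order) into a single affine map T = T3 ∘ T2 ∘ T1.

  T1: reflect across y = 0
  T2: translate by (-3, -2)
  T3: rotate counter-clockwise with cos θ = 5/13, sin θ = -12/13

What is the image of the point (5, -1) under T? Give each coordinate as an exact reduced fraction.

T(p) = (-2/13, -29/13)

T1 reflect across y = 0: (5, -1) → (5, 1)
T2 translate by (-3, -2): (5, 1) → (2, -1)
T3 rotate counter-clockwise with cos θ = 5/13, sin θ = -12/13: (2, -1) → (-2/13, -29/13)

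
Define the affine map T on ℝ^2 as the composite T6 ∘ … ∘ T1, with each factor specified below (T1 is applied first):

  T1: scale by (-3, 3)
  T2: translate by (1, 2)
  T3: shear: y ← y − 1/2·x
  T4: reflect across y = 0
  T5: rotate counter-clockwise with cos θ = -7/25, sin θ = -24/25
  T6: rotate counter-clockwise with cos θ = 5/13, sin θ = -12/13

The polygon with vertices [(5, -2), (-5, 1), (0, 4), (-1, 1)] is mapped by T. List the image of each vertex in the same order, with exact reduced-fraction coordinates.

image vertices: (4414/325, 1473/325), (-1012/65, -309/65), (-809/325, 8649/650), (-56/13, 33/13)

T1 scale by (-3, 3): (5, -2) → (-15, -6); (-5, 1) → (15, 3); (0, 4) → (0, 12); (-1, 1) → (3, 3)
T2 translate by (1, 2): (-15, -6) → (-14, -4); (15, 3) → (16, 5); (0, 12) → (1, 14); (3, 3) → (4, 5)
T3 shear: y ← y − 1/2·x: (-14, -4) → (-14, 3); (16, 5) → (16, -3); (1, 14) → (1, 27/2); (4, 5) → (4, 3)
T4 reflect across y = 0: (-14, 3) → (-14, -3); (16, -3) → (16, 3); (1, 27/2) → (1, -27/2); (4, 3) → (4, -3)
T5 rotate counter-clockwise with cos θ = -7/25, sin θ = -24/25: (-14, -3) → (26/25, 357/25); (16, 3) → (-8/5, -81/5); (1, -27/2) → (-331/25, 141/50); (4, -3) → (-4, -3)
T6 rotate counter-clockwise with cos θ = 5/13, sin θ = -12/13: (26/25, 357/25) → (4414/325, 1473/325); (-8/5, -81/5) → (-1012/65, -309/65); (-331/25, 141/50) → (-809/325, 8649/650); (-4, -3) → (-56/13, 33/13)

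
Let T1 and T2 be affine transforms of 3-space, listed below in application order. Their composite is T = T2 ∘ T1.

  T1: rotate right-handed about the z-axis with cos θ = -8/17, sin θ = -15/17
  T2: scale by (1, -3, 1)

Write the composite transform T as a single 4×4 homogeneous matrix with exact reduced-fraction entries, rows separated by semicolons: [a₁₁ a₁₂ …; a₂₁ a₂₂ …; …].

T = [-8/17 15/17 0 0; 45/17 24/17 0 0; 0 0 1 0; 0 0 0 1]

T1 = [-8/17 15/17 0 0; -15/17 -8/17 0 0; 0 0 1 0; 0 0 0 1]
T2·T1 = [-8/17 15/17 0 0; 45/17 24/17 0 0; 0 0 1 0; 0 0 0 1]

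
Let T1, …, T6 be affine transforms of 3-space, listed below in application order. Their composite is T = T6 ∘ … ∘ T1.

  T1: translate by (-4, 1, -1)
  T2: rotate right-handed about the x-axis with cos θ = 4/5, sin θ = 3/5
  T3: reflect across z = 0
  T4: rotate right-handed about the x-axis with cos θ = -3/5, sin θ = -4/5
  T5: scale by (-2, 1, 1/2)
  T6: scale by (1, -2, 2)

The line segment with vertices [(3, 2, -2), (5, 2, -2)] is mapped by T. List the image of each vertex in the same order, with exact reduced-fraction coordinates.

T1 translate by (-4, 1, -1): (3, 2, -2) → (-1, 3, -3); (5, 2, -2) → (1, 3, -3)
T2 rotate right-handed about the x-axis with cos θ = 4/5, sin θ = 3/5: (-1, 3, -3) → (-1, 21/5, -3/5); (1, 3, -3) → (1, 21/5, -3/5)
T3 reflect across z = 0: (-1, 21/5, -3/5) → (-1, 21/5, 3/5); (1, 21/5, -3/5) → (1, 21/5, 3/5)
T4 rotate right-handed about the x-axis with cos θ = -3/5, sin θ = -4/5: (-1, 21/5, 3/5) → (-1, -51/25, -93/25); (1, 21/5, 3/5) → (1, -51/25, -93/25)
T5 scale by (-2, 1, 1/2): (-1, -51/25, -93/25) → (2, -51/25, -93/50); (1, -51/25, -93/25) → (-2, -51/25, -93/50)
T6 scale by (1, -2, 2): (2, -51/25, -93/50) → (2, 102/25, -93/25); (-2, -51/25, -93/50) → (-2, 102/25, -93/25)

image vertices: (2, 102/25, -93/25), (-2, 102/25, -93/25)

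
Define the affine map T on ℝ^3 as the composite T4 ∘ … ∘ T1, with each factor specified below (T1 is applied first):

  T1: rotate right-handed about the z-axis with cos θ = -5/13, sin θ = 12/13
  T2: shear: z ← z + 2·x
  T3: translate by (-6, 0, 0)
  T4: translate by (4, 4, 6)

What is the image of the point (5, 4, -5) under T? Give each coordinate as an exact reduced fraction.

T1 rotate right-handed about the z-axis with cos θ = -5/13, sin θ = 12/13: (5, 4, -5) → (-73/13, 40/13, -5)
T2 shear: z ← z + 2·x: (-73/13, 40/13, -5) → (-73/13, 40/13, -211/13)
T3 translate by (-6, 0, 0): (-73/13, 40/13, -211/13) → (-151/13, 40/13, -211/13)
T4 translate by (4, 4, 6): (-151/13, 40/13, -211/13) → (-99/13, 92/13, -133/13)

T(p) = (-99/13, 92/13, -133/13)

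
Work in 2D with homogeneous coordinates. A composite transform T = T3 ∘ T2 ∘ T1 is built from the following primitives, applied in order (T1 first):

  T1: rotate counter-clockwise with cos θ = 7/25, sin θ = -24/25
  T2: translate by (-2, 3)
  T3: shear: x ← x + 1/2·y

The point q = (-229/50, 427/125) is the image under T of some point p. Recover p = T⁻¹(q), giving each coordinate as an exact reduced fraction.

p = (-8/5, -4)

T1 = [7/25 24/25 0; -24/25 7/25 0; 0 0 1]
T2·T1 = [7/25 24/25 -2; -24/25 7/25 3; 0 0 1]
T3·…·T1 = [-1/5 11/10 -1/2; -24/25 7/25 3; 0 0 1]
det M = 1; M⁻¹ = [7/25 -11/10 86/25; 24/25 -1/5 27/25; 0 0 1]
M⁻¹ · (-229/50, 427/125)ᵀ = (-8/5, -4)ᵀ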